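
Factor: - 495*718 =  - 355410 = - 2^1 * 3^2*5^1*11^1*359^1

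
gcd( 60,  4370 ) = 10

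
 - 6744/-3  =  2248/1  =  2248.00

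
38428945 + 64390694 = 102819639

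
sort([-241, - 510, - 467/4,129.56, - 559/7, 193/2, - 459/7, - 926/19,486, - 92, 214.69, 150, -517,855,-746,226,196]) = [  -  746, -517,-510, - 241,  -  467/4,-92, - 559/7,-459/7, - 926/19 , 193/2,129.56, 150,196, 214.69,  226,486, 855 ] 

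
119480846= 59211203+60269643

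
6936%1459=1100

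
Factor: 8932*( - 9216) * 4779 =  - 393394434048 = - 2^12*3^6 * 7^1*11^1 * 29^1*59^1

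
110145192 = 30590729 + 79554463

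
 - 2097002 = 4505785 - 6602787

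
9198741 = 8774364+424377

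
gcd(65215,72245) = 5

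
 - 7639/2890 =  - 3 + 1031/2890 = - 2.64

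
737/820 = 737/820 = 0.90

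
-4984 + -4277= - 9261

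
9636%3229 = 3178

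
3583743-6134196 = - 2550453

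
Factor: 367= 367^1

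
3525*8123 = 28633575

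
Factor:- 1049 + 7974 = 6925 = 5^2*277^1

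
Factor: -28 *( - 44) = 2^4*7^1*11^1=1232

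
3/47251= 3/47251 =0.00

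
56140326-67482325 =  - 11341999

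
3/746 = 3/746  =  0.00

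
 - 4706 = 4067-8773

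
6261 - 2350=3911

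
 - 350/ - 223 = 1 + 127/223=1.57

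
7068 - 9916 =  - 2848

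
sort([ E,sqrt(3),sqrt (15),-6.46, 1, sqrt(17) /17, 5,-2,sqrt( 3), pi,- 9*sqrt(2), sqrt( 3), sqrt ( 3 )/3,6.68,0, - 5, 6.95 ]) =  [ - 9*sqrt(2),-6.46, -5, - 2 , 0, sqrt( 17 )/17,sqrt( 3 ) /3,  1,sqrt( 3 ), sqrt( 3),sqrt ( 3), E,pi, sqrt(15),5, 6.68, 6.95 ]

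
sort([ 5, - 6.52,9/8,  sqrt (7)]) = [ - 6.52,9/8 , sqrt(7), 5] 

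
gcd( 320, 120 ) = 40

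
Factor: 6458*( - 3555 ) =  -22958190 =- 2^1*3^2*5^1*79^1*3229^1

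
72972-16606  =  56366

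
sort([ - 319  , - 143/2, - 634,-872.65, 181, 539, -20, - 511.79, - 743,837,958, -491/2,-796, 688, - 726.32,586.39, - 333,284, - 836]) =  [-872.65, - 836,- 796, - 743, - 726.32, - 634, - 511.79, - 333, - 319, - 491/2, - 143/2, - 20,181, 284, 539,586.39,688,  837, 958 ]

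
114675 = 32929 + 81746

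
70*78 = 5460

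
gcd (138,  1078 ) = 2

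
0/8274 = 0 = 0.00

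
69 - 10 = 59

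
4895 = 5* 979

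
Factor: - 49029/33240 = - 59/40 = -2^( - 3 )*5^ (- 1 )*59^1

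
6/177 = 2/59=0.03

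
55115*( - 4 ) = -220460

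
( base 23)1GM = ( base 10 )919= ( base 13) 559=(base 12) 647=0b1110010111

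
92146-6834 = 85312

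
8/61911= 8/61911 = 0.00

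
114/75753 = 2/1329 = 0.00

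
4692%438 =312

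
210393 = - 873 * ( - 241 ) 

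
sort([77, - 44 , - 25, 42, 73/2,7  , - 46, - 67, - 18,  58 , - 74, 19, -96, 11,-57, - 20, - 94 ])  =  [ -96, - 94 , - 74,-67, -57, - 46,-44, - 25,-20, - 18,7,11, 19 , 73/2,42, 58 , 77] 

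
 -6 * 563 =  - 3378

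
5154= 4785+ 369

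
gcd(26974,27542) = 2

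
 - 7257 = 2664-9921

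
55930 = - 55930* ( - 1)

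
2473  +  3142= 5615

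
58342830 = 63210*923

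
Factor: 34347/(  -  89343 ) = -11449/29781 = - 3^ ( - 3)*107^2*1103^( - 1) 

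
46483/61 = 762 + 1/61= 762.02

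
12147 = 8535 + 3612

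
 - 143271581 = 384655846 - 527927427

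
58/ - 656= - 1 + 299/328 = - 0.09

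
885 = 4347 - 3462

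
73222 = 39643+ 33579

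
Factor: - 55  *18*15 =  - 14850 =-  2^1*3^3*5^2*11^1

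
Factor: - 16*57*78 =  -  2^5*3^2 * 13^1*19^1 = - 71136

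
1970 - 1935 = 35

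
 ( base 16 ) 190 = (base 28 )e8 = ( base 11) 334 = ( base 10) 400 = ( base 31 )cs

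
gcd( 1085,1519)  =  217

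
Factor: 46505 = 5^1*71^1*131^1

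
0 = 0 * (- 886 ) 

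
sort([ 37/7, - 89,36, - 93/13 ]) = [ - 89,-93/13,37/7,36 ]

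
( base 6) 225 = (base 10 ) 89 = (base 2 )1011001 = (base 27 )38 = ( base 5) 324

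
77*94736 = 7294672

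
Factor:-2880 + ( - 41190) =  - 44070 = -  2^1*3^1*5^1*13^1*113^1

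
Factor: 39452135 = 5^1*7890427^1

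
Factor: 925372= 2^2 * 7^1*33049^1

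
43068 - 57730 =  - 14662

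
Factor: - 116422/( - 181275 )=2^1*3^(-1)*5^ ( - 2 )*2417^( - 1)*58211^1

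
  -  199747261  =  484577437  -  684324698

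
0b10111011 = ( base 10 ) 187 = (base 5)1222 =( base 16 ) BB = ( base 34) 5H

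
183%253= 183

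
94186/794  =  47093/397 = 118.62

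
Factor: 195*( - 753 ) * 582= - 2^1 * 3^3*5^1*13^1*97^1 * 251^1= - 85457970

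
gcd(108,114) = 6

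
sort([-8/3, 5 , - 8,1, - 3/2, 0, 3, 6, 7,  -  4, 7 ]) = [-8,-4, - 8/3, - 3/2,  0, 1, 3 , 5, 6, 7,7]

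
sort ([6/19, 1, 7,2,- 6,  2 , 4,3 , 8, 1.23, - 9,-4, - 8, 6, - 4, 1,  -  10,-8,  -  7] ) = [  -  10, - 9, - 8, - 8, - 7, - 6, - 4,-4,6/19,1,1, 1.23, 2, 2,  3 , 4, 6,7, 8]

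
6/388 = 3/194= 0.02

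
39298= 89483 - 50185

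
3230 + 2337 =5567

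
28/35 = 4/5= 0.80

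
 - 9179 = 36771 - 45950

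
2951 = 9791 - 6840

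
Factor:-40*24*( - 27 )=2^6*3^4*5^1 = 25920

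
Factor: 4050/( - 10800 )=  - 3/8=- 2^( - 3)*3^1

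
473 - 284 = 189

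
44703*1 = 44703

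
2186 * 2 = 4372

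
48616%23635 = 1346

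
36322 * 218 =7918196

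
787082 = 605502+181580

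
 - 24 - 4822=-4846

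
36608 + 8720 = 45328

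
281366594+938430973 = 1219797567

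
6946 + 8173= 15119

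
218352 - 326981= - 108629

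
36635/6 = 6105 + 5/6 = 6105.83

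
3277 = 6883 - 3606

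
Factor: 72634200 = 2^3*3^1*5^2*17^1*7121^1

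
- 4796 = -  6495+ 1699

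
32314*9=290826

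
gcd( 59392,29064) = 8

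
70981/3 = 23660 + 1/3=23660.33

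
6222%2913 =396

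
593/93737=593/93737=   0.01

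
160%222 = 160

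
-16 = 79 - 95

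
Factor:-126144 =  -2^6*3^3*73^1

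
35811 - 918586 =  - 882775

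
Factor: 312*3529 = 1101048 = 2^3*3^1*13^1 * 3529^1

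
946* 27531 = 26044326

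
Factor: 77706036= 2^2*3^2*2158501^1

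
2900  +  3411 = 6311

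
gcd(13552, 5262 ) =2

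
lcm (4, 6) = 12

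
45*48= 2160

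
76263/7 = 76263/7 = 10894.71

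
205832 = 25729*8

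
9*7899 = 71091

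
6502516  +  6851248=13353764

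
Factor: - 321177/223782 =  - 709/494 = - 2^( - 1) * 13^( - 1)*19^ ( - 1 )*709^1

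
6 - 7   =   - 1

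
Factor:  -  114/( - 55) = 2^1*3^1*5^( - 1)*11^( - 1) * 19^1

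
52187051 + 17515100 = 69702151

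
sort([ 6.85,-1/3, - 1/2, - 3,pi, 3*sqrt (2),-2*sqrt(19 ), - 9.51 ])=[-9.51,-2*sqrt( 19), - 3,-1/2, - 1/3,  pi, 3*sqrt(2), 6.85]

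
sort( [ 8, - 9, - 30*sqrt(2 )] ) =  [ - 30 * sqrt(2), - 9, 8 ] 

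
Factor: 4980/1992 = 5/2  =  2^( - 1 )*5^1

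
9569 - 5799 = 3770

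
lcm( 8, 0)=0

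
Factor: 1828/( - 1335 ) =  - 2^2 * 3^( - 1 ) * 5^( - 1 )*89^( - 1)*457^1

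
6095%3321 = 2774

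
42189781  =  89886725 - 47696944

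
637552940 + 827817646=1465370586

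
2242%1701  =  541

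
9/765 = 1/85= 0.01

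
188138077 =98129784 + 90008293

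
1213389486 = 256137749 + 957251737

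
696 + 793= 1489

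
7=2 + 5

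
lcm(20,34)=340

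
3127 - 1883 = 1244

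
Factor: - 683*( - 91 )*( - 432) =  - 2^4*3^3 * 7^1*13^1*683^1  =  - 26850096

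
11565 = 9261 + 2304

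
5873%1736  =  665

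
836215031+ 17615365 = 853830396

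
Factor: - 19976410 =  -2^1*5^1 * 19^1*47^1*2237^1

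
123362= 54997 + 68365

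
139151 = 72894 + 66257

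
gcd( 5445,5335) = 55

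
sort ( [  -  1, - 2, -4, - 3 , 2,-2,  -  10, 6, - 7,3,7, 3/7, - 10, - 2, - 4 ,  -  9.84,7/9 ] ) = [ - 10,-10, - 9.84, - 7,- 4, - 4, - 3,-2, - 2, - 2,-1, 3/7 , 7/9, 2, 3, 6, 7]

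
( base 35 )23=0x49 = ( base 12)61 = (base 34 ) 25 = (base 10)73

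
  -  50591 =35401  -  85992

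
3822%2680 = 1142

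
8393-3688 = 4705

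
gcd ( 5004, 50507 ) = 1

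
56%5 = 1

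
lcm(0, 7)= 0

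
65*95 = 6175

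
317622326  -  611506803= - 293884477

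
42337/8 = 5292 + 1/8 = 5292.12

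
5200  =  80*65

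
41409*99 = 4099491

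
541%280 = 261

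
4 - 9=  - 5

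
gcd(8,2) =2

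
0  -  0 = 0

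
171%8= 3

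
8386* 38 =318668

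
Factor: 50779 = 17^1*29^1*103^1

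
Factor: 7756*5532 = 42906192 = 2^4*3^1*7^1*277^1*461^1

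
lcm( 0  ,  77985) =0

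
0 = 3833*0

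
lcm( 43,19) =817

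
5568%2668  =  232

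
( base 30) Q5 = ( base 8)1421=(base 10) 785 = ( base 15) 375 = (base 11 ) 654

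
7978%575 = 503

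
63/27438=21/9146 = 0.00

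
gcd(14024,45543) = 1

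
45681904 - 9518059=36163845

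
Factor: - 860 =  -2^2*5^1*43^1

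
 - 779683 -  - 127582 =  - 652101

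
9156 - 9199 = -43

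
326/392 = 163/196= 0.83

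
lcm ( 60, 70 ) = 420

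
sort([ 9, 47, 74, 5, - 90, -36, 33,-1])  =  [ - 90, - 36,  -  1,5, 9, 33,47,74] 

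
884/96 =9 + 5/24 = 9.21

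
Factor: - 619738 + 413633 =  - 5^1*41221^1=- 206105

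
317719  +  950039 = 1267758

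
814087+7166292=7980379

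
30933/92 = 30933/92 = 336.23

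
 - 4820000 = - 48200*100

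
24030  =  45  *534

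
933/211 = 933/211 = 4.42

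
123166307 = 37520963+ 85645344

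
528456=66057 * 8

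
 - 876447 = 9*( - 97383) 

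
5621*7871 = 44242891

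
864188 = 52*16619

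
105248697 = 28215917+77032780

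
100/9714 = 50/4857 = 0.01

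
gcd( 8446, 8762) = 2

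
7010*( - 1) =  - 7010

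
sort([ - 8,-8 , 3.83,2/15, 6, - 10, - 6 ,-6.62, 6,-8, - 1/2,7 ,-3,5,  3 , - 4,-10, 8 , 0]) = [ - 10, - 10,  -  8,- 8, - 8, - 6.62, - 6, - 4,-3, - 1/2  ,  0 , 2/15 , 3,  3.83, 5 , 6 , 6,7,8 ] 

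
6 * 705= 4230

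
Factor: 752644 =2^2*83^1*2267^1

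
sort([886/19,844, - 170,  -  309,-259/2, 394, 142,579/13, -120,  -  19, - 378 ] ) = [  -  378, - 309, - 170, - 259/2, - 120,  -  19, 579/13,886/19, 142,394,844 ]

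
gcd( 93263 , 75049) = 1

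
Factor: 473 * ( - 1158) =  -547734 = -  2^1*3^1*11^1*43^1*193^1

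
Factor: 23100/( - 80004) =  - 5^2*7^1*11^1 * 59^( - 1 )* 113^( - 1 )  =  - 1925/6667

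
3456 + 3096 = 6552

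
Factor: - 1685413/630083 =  - 29^( - 1)*379^1*4447^1*21727^( - 1) 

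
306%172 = 134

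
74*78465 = 5806410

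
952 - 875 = 77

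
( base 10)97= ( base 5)342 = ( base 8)141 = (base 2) 1100001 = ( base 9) 117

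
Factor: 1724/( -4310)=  - 2/5 = - 2^1*5^(-1)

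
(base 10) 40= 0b101000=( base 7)55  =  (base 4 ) 220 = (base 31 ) 19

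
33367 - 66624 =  - 33257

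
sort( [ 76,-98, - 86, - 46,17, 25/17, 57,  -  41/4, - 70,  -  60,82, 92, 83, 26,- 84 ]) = [ - 98, - 86,-84, -70, - 60, - 46, - 41/4,25/17,17,26,  57,76, 82,83,92] 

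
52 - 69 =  - 17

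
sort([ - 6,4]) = [ - 6, 4] 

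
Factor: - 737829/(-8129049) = 3^3*281^(- 1)*9109^1*9643^( - 1 ) = 245943/2709683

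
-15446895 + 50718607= 35271712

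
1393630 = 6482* 215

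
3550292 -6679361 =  - 3129069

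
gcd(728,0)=728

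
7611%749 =121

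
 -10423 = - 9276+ - 1147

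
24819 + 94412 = 119231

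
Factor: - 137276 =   -  2^2*34319^1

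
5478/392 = 13 + 191/196  =  13.97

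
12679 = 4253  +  8426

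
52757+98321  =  151078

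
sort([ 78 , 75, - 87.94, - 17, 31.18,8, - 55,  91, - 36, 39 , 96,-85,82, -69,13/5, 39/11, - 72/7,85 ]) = [-87.94, - 85, - 69, - 55, - 36, - 17, - 72/7,13/5, 39/11, 8,31.18,39, 75,78,82,85,91,96]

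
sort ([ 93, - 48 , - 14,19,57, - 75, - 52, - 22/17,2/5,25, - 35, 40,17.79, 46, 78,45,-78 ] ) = [ - 78, - 75,- 52,  -  48, - 35, - 14, - 22/17,2/5,17.79,19, 25, 40,45 , 46,57,78,93]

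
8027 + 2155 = 10182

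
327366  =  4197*78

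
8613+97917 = 106530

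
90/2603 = 90/2603 = 0.03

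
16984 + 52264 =69248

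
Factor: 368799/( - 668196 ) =-457/828 = - 2^( - 2)*3^ ( -2)*23^( - 1)*457^1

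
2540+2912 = 5452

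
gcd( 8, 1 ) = 1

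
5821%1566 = 1123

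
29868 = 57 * 524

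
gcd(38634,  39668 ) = 94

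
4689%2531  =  2158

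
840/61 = 13 + 47/61= 13.77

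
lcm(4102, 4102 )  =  4102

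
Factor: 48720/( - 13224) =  - 2^1*5^1 * 7^1*19^(-1 ) = - 70/19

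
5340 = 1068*5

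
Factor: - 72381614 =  - 2^1*17^1 * 2128871^1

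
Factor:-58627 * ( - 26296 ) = 1541655592 = 2^3*19^1*23^1* 173^1* 2549^1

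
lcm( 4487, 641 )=4487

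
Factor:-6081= -3^1*2027^1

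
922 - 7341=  - 6419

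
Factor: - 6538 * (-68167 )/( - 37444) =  -2^( - 1) * 7^1*23^(- 1)*37^( - 1 )*467^1 * 6197^1 = -20257993/1702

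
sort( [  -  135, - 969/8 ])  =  [ - 135, - 969/8]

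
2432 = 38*64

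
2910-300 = 2610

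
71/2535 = 71/2535 = 0.03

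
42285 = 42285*1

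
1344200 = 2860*470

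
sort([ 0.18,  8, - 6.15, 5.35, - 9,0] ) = [ - 9, - 6.15,0, 0.18,5.35, 8]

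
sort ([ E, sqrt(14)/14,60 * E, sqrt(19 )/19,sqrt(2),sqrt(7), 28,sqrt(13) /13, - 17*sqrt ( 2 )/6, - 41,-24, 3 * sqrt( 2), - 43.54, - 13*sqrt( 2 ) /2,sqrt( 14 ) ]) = [-43.54, - 41, - 24, - 13*sqrt( 2)/2,-17 * sqrt(2)/6,sqrt( 19 )/19,sqrt ( 14)/14, sqrt(13) /13, sqrt(2 ),sqrt( 7), E,sqrt (14 ),3*sqrt(2 ),28, 60*E]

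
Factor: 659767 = 83^1*7949^1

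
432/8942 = 216/4471 = 0.05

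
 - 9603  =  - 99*97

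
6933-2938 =3995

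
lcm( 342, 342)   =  342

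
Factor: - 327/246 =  - 2^( - 1 )*41^ ( - 1)*109^1 = -109/82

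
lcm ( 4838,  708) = 29028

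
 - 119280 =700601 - 819881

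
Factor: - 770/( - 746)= 5^1*7^1*11^1 * 373^( - 1)  =  385/373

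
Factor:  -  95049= -3^2* 59^1 * 179^1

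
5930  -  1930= 4000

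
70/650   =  7/65 = 0.11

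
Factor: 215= 5^1*43^1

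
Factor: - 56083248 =  -  2^4*3^2 * 13^1 * 29959^1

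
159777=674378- 514601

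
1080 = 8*135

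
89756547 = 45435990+44320557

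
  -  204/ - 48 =17/4 = 4.25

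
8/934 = 4/467 = 0.01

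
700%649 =51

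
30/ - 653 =-30/653  =  -  0.05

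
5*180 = 900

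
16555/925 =17 + 166/185 = 17.90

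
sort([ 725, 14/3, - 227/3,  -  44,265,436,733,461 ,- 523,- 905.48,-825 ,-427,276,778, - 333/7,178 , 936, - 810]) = [ - 905.48, - 825,-810, - 523, - 427, - 227/3, - 333/7, - 44,14/3,178,265, 276,436,461,  725 , 733,778,  936 ]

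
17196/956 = 17+236/239 =17.99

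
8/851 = 8/851 = 0.01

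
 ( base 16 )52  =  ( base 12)6a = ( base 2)1010010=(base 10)82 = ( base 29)2O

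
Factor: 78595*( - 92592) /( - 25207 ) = 2^4*3^2*5^1*7^( -1)*11^1*13^( - 1 )*277^( - 1)*643^1*1429^1 = 7277268240/25207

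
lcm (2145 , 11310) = 124410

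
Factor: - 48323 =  - 11^1*23^1*191^1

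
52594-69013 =-16419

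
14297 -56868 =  - 42571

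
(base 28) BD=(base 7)636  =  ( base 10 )321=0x141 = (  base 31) ab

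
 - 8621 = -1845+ - 6776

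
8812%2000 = 812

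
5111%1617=260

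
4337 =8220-3883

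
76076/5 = 15215 + 1/5 = 15215.20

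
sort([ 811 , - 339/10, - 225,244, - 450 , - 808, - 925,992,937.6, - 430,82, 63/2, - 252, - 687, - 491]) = [ - 925,-808 ,  -  687 ,  -  491, - 450, - 430, - 252, - 225, - 339/10,63/2 , 82 , 244 , 811 , 937.6,992 ] 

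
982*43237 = 42458734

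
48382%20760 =6862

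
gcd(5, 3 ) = 1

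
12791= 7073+5718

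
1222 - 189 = 1033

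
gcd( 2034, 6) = 6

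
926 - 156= 770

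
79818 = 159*502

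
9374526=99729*94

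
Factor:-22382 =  - 2^1*19^2*31^1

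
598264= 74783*8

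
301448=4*75362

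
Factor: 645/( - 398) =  - 2^( - 1)*3^1*5^1*  43^1 * 199^(-1)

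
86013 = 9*9557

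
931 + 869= 1800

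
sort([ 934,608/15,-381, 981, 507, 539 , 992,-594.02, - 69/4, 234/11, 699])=[ - 594.02, - 381,-69/4, 234/11, 608/15,  507 , 539,699, 934, 981,992 ] 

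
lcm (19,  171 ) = 171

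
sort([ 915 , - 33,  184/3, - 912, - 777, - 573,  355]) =[ - 912, - 777, - 573, - 33,184/3,355,915]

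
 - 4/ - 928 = 1/232 = 0.00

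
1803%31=5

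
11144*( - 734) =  - 8179696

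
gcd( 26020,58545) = 6505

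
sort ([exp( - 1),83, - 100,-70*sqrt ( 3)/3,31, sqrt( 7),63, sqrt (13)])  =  [ - 100, - 70*sqrt(3 ) /3, exp( - 1), sqrt(7 ), sqrt( 13), 31,63, 83] 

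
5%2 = 1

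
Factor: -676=-2^2*13^2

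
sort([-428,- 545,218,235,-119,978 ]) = [- 545, - 428, - 119, 218,235,978]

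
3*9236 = 27708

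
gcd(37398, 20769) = 69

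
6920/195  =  35 + 19/39  =  35.49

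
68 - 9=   59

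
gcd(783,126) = 9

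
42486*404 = 17164344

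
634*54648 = 34646832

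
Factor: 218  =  2^1 * 109^1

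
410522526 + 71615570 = 482138096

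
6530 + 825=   7355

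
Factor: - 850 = -2^1*5^2*17^1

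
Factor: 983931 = 3^1 * 13^1*25229^1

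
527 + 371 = 898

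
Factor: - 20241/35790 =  - 2^(-1 )*3^1*5^(-1 )*13^1*173^1*1193^(-1 ) = - 6747/11930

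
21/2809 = 21/2809 = 0.01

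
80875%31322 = 18231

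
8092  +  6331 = 14423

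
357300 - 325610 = 31690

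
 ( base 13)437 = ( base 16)2d2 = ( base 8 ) 1322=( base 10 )722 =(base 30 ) o2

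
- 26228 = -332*79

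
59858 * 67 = 4010486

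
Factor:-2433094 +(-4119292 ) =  - 2^1*353^1*9281^1 = - 6552386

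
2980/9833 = 2980/9833 = 0.30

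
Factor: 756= 2^2  *  3^3 * 7^1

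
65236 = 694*94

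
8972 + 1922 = 10894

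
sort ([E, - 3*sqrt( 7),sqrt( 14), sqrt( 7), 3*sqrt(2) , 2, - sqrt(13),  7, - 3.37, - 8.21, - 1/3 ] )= [ - 8.21, -3*sqrt( 7) , - sqrt(13) , - 3.37, - 1/3, 2,sqrt( 7 ), E,  sqrt( 14), 3*sqrt( 2),7] 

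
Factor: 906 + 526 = 1432= 2^3*179^1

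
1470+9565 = 11035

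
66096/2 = 33048 =33048.00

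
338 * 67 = 22646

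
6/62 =3/31=0.10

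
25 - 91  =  - 66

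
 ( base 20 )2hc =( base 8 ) 2200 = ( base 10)1152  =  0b10010000000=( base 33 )11u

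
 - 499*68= - 33932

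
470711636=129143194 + 341568442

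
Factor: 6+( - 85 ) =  -79 = - 79^1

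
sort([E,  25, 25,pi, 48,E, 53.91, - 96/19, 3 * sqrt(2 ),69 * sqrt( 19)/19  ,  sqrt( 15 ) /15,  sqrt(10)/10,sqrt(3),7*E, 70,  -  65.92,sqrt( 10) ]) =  [- 65.92, -96/19 , sqrt( 15) /15,sqrt( 10)/10,  sqrt( 3 ),  E,E,  pi,  sqrt(10), 3*sqrt( 2),69*sqrt( 19 )/19,  7*E,  25,25, 48, 53.91, 70]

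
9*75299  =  677691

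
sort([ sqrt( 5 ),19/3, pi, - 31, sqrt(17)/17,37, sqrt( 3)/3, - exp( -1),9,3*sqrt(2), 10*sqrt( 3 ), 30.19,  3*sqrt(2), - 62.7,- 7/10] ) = [ - 62.7, - 31,- 7/10, - exp( - 1 ),  sqrt( 17 )/17, sqrt(3) /3,sqrt(5), pi,3*sqrt( 2), 3*sqrt(2),  19/3, 9,10*sqrt(3), 30.19,37 ] 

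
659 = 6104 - 5445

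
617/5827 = 617/5827 = 0.11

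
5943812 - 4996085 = 947727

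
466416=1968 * 237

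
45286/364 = 22643/182= 124.41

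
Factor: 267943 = 13^1* 20611^1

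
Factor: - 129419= - 129419^1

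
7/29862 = 1/4266 = 0.00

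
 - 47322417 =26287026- 73609443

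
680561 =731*931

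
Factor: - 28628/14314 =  - 2 = - 2^1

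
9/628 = 9/628 = 0.01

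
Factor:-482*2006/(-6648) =241723/1662=2^(-1)*3^( - 1)*17^1 *59^1*241^1*277^( - 1)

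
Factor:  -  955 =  - 5^1*191^1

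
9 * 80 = 720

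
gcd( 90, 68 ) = 2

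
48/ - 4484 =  - 1 +1109/1121 = - 0.01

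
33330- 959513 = -926183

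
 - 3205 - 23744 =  - 26949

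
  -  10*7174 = -71740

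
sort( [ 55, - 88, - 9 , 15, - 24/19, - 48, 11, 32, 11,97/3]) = [ - 88, - 48, - 9, -24/19,11,11,15,32, 97/3,55]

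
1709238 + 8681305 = 10390543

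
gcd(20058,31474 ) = 2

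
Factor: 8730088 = 2^3*1091261^1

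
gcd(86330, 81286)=194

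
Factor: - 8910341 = -11^1*191^1*4241^1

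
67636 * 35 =2367260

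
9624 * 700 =6736800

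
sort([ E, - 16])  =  [ - 16, E ] 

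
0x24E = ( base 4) 21032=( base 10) 590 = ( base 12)412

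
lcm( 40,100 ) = 200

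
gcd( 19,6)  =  1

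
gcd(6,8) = 2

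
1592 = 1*1592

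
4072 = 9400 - 5328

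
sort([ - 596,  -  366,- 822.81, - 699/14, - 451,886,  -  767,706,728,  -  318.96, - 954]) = [  -  954, - 822.81,-767 , - 596, - 451 , - 366,  -  318.96, - 699/14, 706 , 728,886]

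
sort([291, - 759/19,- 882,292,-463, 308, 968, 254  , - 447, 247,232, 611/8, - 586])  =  [ - 882, - 586, - 463, - 447, - 759/19, 611/8,232,247 , 254, 291,292, 308, 968 ]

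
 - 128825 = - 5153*25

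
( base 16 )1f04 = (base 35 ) 6GU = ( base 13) 37ca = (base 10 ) 7940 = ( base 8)17404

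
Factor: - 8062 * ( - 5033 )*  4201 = 170459969246 = 2^1  *  7^1 * 29^1*139^1*719^1 * 4201^1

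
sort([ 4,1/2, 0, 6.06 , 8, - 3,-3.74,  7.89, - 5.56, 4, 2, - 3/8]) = [-5.56,  -  3.74,-3,-3/8,0,1/2,2, 4,4,6.06,7.89,8]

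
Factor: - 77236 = -2^2*19309^1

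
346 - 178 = 168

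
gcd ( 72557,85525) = 1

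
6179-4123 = 2056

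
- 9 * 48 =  -432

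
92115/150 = 6141/10= 614.10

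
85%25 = 10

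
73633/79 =932 + 5/79 =932.06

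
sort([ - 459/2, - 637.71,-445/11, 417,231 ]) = [ - 637.71,-459/2,-445/11, 231,  417] 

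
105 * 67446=7081830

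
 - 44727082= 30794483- 75521565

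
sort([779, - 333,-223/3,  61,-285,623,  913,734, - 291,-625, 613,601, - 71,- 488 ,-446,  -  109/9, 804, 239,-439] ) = [-625 , - 488,-446,-439, - 333, -291,-285, - 223/3,-71,-109/9, 61 , 239,601,613 , 623,  734, 779,804, 913 ] 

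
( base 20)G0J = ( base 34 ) 5ir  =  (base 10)6419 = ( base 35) 58E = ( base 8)14423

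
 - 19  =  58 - 77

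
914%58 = 44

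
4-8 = -4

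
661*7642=5051362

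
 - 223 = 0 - 223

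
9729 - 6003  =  3726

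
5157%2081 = 995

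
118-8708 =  - 8590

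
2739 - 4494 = -1755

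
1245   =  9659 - 8414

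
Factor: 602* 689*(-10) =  - 2^2 * 5^1*7^1 *13^1*43^1*53^1 = - 4147780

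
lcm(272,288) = 4896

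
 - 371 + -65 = -436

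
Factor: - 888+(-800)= - 1688 = - 2^3 *211^1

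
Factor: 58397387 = 29^1*2013703^1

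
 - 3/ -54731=3/54731= 0.00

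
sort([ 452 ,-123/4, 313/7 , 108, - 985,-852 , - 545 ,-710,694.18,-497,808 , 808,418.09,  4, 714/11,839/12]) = [ - 985, - 852 , - 710,-545,  -  497, - 123/4,  4, 313/7,714/11, 839/12 , 108 , 418.09 , 452, 694.18,808, 808]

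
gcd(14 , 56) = 14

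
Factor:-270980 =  - 2^2*5^1*17^1*797^1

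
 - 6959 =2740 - 9699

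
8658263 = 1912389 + 6745874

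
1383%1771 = 1383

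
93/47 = 1 + 46/47 = 1.98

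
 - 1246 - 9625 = -10871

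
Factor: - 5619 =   -  3^1*1873^1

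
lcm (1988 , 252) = 17892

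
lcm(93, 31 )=93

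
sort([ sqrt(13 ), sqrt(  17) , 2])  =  [ 2,sqrt( 13),sqrt( 17)]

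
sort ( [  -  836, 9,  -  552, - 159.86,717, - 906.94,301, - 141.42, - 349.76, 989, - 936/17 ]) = [ - 906.94, - 836, - 552, - 349.76,-159.86, - 141.42, - 936/17, 9,301,  717,989 ]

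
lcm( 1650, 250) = 8250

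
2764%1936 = 828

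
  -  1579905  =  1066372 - 2646277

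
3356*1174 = 3939944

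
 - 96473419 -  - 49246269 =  - 47227150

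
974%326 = 322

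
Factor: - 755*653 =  - 5^1 *151^1 *653^1 = - 493015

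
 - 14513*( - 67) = 972371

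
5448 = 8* 681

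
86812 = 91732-4920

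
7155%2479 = 2197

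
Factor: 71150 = 2^1*5^2*1423^1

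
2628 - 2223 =405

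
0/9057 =0 =0.00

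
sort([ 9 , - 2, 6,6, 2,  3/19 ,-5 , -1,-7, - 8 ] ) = [ - 8, - 7, - 5,  -  2,-1, 3/19,  2,6, 6, 9] 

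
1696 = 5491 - 3795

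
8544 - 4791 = 3753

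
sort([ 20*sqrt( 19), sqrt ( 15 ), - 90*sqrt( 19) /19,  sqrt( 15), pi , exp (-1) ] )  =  [ - 90*sqrt(19)/19,exp( - 1),pi,  sqrt( 15 ), sqrt(15) , 20*sqrt(19 ) ] 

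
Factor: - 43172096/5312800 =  - 2^3*5^( - 2)*11^1*29^( - 1 )*229^ ( - 1)*15331^1 = - 1349128/166025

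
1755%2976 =1755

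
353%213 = 140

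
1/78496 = 1/78496 = 0.00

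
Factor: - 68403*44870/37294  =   - 1534621305/18647  =  - 3^1 * 5^1 * 7^1*29^( - 1)*151^2 * 641^1*643^(  -  1 ) 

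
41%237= 41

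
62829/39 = 1611 = 1611.00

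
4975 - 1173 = 3802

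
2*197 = 394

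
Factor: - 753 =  - 3^1* 251^1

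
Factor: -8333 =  - 13^1*641^1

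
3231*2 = 6462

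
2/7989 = 2/7989= 0.00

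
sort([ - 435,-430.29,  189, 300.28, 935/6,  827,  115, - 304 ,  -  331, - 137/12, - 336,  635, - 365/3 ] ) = [ - 435, - 430.29, - 336, - 331, - 304 , - 365/3,-137/12,115, 935/6, 189, 300.28,  635,827 ] 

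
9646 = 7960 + 1686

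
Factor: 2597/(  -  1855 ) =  - 7/5 = - 5^ ( - 1)*7^1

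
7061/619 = 7061/619 = 11.41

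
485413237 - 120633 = 485292604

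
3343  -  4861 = -1518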